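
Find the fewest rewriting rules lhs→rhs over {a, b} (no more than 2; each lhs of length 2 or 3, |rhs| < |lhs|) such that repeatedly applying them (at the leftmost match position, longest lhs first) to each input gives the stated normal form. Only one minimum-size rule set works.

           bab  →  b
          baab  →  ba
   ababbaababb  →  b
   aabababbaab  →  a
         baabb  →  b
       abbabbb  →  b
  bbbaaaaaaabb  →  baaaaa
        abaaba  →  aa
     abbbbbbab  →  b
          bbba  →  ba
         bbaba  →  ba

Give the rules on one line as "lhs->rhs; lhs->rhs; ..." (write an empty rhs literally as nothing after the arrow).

ab->; bb->b

  | bab => b
  | baab => ba
  | ababbaababb => abbaababb => baababb => baabb => bab => b
  | aabababbaab => aababbaab => aabbaab => abaab => aab => a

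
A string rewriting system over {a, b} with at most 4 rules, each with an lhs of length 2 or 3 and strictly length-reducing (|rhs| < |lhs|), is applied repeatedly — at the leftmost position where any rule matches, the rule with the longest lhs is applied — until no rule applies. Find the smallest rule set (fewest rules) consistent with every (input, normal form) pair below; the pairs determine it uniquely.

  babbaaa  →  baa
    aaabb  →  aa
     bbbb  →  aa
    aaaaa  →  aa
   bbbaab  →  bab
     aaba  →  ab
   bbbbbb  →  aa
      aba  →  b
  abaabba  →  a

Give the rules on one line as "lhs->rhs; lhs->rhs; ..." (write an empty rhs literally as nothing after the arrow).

aaa->aa; aba->b; bb->a; bba->ba

  | babbaaa => babaaa => bbaa => baa
  | aaabb => aabb => aaa => aa
  | bbbb => abb => aa
  | aaaaa => aaaa => aaa => aa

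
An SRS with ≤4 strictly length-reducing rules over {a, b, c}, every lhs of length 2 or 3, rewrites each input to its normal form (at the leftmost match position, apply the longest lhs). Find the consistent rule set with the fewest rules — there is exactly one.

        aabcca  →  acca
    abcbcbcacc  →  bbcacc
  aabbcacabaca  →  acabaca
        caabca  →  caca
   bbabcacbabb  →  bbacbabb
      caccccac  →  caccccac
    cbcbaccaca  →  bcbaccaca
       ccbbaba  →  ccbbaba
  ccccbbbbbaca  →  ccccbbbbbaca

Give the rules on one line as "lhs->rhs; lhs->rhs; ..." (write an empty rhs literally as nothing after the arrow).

aab->a; abc->; cbc->bc

  | aabcca => acca
  | abcbcbcacc => bcbcacc => bbcacc
  | aabbcacabaca => abcacabaca => acabaca
  | caabca => caca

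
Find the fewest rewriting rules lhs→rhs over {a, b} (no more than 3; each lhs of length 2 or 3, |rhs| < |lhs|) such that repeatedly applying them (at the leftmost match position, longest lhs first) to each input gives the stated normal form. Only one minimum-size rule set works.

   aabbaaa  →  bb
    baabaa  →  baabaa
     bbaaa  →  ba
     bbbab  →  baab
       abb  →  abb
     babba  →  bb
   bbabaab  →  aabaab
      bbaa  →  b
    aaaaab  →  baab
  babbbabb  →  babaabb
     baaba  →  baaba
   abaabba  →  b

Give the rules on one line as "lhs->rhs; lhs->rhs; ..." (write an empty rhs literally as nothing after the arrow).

aaa->b; bba->aa

  | aabbaaa => aaaaaa => baaa => bb
  | baabaa
  | bbaaa => aaaa => ba
  | bbbab => baab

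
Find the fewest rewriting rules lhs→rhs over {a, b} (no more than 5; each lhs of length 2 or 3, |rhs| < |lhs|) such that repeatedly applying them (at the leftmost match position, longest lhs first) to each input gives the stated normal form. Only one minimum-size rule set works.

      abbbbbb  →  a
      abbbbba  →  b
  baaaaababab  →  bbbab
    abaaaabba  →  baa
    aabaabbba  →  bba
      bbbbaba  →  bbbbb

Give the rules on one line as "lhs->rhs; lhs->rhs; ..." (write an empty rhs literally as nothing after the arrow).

  | abbbbbb => abbbb => abb => a
  | abbbbba => abbba => aba => b
  | baaaaababab => baaababab => bababab => bbbab
  | abaaaabba => baaabba => babba => baa

aaa->a; aab->; aba->b; abb->a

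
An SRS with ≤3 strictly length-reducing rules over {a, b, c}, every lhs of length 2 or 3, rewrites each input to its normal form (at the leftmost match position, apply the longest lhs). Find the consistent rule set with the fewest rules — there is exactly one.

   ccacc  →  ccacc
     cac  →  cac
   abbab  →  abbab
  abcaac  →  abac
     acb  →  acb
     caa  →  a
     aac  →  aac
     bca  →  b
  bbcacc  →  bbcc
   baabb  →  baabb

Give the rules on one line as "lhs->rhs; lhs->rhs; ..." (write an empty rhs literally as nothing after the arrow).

bca->b; caa->a

  | ccacc
  | cac
  | abbab
  | abcaac => abac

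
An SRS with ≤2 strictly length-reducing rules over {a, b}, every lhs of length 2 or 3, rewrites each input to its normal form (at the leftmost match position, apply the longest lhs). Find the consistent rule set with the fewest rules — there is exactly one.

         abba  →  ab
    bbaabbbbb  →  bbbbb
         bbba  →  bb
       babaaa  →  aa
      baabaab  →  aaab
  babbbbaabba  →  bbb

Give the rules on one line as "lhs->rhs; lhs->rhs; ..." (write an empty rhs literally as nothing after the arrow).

  | abba => ab
  | bbaabbbbb => babbbbb => bbbbb
  | bbba => bb
  | babaaa => baaa => aa

aba->aa; ba->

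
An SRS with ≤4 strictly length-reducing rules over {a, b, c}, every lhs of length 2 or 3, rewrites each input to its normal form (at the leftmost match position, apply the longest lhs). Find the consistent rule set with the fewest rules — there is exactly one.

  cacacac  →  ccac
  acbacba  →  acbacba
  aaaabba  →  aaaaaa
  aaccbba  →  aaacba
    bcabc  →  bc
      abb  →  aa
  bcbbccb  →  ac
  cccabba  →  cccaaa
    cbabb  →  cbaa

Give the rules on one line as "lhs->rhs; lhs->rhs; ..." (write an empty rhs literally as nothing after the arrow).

aca->; bb->a; bca->; ccb->ac

  | cacacac => ccac
  | acbacba
  | aaaabba => aaaaaa
  | aaccbba => aaacba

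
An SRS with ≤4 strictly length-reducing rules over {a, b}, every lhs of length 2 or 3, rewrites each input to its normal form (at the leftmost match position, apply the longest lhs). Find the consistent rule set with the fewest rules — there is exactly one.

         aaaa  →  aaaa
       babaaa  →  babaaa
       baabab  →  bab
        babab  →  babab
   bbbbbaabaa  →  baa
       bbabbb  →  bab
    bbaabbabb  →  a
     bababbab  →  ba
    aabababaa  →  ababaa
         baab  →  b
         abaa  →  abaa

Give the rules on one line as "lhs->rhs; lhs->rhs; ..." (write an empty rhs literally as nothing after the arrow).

aab->bb; abb->ba; bb->

  | aaaa
  | babaaa
  | baabab => bbbab => bab
  | babab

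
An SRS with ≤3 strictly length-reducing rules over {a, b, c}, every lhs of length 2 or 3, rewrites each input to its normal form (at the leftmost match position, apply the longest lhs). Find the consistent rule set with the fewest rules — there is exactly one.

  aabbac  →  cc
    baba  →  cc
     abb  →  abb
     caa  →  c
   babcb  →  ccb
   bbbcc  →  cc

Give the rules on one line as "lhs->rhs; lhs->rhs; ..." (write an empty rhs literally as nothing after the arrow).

  | aabbac => bbac => bcc => cc
  | baba => cba => cc
  | abb
  | caa => c

aa->; ba->c; bc->c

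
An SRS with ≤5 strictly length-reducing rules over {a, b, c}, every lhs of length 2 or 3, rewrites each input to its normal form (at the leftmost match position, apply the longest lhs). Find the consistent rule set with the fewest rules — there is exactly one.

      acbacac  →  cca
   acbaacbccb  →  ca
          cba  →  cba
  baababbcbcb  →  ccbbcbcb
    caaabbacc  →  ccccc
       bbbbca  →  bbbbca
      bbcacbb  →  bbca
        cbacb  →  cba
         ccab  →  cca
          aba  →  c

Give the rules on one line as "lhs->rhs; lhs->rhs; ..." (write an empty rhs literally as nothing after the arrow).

aa->c; ab->a; ac->a; baa->ca

  | acbacac => abacac => aacac => ccac => cca
  | acbaacbccb => abaacbccb => aaacbccb => cacbccb => cabccb => caccb => cacb => cab => ca
  | cba
  | baababbcbcb => cababbcbcb => caabbcbcb => ccbbcbcb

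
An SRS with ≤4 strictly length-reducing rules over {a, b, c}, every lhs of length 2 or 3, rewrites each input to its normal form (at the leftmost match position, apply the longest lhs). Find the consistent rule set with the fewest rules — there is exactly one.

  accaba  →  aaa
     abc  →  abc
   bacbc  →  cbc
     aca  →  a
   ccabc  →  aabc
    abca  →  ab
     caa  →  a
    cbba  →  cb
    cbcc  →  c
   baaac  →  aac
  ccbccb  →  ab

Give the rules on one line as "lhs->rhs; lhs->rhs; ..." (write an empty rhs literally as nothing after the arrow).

ba->; ca->; cc->a

  | accaba => aaaba => aaa
  | abc
  | bacbc => cbc
  | aca => a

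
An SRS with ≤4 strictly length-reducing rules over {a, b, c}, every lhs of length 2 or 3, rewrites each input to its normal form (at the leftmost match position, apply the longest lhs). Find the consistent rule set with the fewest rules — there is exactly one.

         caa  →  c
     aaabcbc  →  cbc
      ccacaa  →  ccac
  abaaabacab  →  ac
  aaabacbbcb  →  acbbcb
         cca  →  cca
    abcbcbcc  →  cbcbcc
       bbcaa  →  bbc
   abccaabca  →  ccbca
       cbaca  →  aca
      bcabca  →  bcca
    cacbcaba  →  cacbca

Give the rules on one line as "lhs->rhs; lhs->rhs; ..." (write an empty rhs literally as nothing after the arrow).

aa->; ab->; cba->a

  | caa => c
  | aaabcbc => abcbc => cbc
  | ccacaa => ccac
  | abaaabacab => aaabacab => abacab => acab => ac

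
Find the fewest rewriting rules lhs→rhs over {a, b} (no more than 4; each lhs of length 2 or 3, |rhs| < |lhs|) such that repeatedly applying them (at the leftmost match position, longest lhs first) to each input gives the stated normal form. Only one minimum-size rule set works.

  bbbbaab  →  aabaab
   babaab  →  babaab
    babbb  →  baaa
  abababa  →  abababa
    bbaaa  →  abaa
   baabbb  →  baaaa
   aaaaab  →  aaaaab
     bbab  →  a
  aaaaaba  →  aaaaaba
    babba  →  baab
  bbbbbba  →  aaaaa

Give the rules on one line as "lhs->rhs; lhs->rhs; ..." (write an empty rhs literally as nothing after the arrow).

bb->; bba->ab; bbb->aa

  | bbbbaab => aabaab
  | babaab
  | babbb => baaa
  | abababa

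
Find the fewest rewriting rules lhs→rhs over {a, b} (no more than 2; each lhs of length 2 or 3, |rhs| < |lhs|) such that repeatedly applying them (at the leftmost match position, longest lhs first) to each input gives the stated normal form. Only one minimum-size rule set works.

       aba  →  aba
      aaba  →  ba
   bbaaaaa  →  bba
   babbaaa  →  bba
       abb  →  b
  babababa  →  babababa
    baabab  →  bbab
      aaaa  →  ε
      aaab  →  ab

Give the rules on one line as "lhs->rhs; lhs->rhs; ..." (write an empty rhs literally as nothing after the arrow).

aa->; abb->b

  | aba
  | aaba => ba
  | bbaaaaa => bbaaa => bba
  | babbaaa => bbaaa => bba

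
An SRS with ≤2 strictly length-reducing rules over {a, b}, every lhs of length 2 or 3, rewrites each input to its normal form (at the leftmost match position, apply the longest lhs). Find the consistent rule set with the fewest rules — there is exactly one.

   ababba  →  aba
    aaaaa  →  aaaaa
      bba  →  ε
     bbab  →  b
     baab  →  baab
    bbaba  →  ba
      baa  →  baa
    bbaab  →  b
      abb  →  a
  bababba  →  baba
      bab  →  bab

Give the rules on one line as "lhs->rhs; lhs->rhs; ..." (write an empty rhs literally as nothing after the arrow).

bb->; bba->bb

  | ababba => ababb => aba
  | aaaaa
  | bba => bb => ε
  | bbab => bbb => b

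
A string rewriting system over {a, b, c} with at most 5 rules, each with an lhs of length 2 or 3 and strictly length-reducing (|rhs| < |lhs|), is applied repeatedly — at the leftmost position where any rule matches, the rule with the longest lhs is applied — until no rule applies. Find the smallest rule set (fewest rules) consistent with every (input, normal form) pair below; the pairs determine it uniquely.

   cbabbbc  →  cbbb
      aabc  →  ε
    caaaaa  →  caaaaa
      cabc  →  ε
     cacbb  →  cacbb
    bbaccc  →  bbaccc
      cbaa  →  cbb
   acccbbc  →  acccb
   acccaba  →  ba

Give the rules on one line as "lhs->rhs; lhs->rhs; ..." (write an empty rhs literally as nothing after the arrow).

ab->b; baa->bb; bc->; cab->ab

  | cbabbbc => cbbbbc => cbbb
  | aabc => abc => bc => ε
  | caaaaa
  | cabc => abc => bc => ε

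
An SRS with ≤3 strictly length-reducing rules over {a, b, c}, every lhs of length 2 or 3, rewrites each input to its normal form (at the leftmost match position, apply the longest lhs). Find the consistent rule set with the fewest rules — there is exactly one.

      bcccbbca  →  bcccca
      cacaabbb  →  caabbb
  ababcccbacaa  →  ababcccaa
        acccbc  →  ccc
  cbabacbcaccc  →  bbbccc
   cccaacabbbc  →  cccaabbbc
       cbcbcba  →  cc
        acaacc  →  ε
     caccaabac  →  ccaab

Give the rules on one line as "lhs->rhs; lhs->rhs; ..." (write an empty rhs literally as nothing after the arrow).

  | bcccbbca => bcccbca => bcccca
  | cacaabbb => caabbb
  | ababcccbacaa => ababccbcaa => ababcccaa
  | acccbc => ccbc => ccc

ac->; cb->c; cba->b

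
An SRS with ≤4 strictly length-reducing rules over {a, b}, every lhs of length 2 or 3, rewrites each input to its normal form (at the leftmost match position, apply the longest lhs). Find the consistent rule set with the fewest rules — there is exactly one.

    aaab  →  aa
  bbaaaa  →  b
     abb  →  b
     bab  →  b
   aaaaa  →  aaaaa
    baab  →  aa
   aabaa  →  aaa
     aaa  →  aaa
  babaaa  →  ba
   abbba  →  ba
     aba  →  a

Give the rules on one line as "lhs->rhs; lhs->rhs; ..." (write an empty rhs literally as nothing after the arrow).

  | aaab => aa
  | bbaaaa => baaaa => bbaa => baa => bb => b
  | abb => b
  | bab => b

ab->; baa->bb; bb->b; bbb->aa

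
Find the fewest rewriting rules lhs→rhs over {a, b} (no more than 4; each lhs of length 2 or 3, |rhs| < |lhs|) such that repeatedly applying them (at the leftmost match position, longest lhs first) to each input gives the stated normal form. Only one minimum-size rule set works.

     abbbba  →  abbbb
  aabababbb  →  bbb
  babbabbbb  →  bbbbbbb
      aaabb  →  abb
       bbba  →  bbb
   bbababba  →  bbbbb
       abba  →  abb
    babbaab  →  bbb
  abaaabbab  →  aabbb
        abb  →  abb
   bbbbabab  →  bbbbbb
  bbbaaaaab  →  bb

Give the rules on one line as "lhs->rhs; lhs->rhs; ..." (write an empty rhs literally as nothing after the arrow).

  | abbbba => abbbb
  | aabababbb => ababbb => bbb
  | babbabbbb => bbbabbbb => bbbbbbb
  | aaabb => abb

aaa->a; aba->; ba->b; baa->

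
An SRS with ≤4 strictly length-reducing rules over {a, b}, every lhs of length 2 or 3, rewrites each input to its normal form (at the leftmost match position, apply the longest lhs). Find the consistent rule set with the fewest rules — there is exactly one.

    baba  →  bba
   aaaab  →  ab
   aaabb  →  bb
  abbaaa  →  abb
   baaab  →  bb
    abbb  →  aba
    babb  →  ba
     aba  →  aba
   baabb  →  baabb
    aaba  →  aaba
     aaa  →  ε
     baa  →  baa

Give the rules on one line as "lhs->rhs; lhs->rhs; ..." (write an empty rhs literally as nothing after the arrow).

  | baba => bba
  | aaaab => ab
  | aaabb => bb
  | abbaaa => abb

aaa->; bab->bb; bbb->ba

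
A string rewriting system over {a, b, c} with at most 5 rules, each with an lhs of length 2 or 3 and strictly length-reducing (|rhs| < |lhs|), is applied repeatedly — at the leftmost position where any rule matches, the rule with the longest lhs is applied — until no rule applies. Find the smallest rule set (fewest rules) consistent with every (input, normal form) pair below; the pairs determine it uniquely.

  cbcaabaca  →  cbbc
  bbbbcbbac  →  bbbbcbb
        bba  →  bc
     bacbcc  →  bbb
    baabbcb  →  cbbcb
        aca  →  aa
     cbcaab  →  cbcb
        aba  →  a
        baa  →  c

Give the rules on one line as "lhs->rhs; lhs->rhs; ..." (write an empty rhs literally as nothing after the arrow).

ac->a; ba->c; ca->c; cc->b

  | cbcaabaca => cbcabaca => cbcbaca => cbccca => cbbca => cbbc
  | bbbbcbbac => bbbbcbcc => bbbbcbb
  | bba => bc
  | bacbcc => ccbcc => bbcc => bbb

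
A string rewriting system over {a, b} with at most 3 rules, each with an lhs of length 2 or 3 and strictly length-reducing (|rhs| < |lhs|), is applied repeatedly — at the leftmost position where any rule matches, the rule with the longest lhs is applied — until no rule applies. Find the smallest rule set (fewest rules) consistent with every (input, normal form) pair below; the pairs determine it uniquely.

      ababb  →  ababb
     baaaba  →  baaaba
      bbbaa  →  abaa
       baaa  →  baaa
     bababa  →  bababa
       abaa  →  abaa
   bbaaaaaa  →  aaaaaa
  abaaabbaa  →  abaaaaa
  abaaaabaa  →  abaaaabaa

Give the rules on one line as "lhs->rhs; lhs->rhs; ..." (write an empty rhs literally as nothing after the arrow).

bba->a; bbb->ab

  | ababb
  | baaaba
  | bbbaa => abaa
  | baaa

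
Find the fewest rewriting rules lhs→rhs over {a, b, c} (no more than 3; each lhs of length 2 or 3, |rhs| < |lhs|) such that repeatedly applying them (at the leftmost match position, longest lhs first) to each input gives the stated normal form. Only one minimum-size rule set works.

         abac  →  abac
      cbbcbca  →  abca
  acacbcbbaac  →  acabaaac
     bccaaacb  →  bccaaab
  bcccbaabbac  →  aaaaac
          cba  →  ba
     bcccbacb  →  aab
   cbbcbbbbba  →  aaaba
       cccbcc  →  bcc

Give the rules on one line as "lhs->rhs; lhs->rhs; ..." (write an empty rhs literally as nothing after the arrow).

bb->a; cb->b; cbb->a

  | abac
  | cbbcbca => acbca => abca
  | acacbcbbaac => acabcbbaac => acabaaac
  | bccaaacb => bccaaab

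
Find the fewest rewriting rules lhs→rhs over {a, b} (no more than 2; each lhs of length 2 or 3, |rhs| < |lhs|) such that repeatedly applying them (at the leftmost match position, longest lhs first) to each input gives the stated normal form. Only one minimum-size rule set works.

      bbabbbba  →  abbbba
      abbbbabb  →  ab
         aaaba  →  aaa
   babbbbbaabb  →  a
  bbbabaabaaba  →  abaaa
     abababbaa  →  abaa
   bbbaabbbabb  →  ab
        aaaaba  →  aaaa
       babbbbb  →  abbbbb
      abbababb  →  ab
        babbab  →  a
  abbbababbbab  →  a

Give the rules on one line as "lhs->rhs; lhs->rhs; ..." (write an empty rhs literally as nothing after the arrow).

aab->a; bab->ab

  | bbabbbba => babbbba => abbbba
  | abbbbabb => abbbabb => abbabb => ababb => aabb => ab
  | aaaba => aaa
  | babbbbbaabb => abbbbbaabb => abbbbbab => abbbbab => abbbab => abbab => abab => aab => a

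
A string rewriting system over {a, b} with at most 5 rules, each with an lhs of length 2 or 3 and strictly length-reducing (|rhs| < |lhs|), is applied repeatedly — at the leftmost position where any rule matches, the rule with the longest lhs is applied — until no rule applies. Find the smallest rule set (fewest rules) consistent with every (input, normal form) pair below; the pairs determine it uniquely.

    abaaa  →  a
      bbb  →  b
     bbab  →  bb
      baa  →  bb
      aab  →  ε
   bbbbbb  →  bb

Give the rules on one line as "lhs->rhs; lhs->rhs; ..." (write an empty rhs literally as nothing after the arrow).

  | abaaa => aaa => aa => a
  | bbb => b
  | bbab => bb
  | baa => bb

aa->a; ab->; baa->bb; bbb->b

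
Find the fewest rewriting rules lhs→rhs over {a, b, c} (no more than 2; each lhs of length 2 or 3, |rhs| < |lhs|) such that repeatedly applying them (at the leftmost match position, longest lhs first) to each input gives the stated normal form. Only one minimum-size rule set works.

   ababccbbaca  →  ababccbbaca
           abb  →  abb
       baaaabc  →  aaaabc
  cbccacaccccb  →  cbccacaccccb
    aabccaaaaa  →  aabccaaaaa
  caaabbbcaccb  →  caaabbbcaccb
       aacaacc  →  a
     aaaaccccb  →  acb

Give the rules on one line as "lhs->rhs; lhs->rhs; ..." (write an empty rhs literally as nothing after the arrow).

  | ababccbbaca
  | abb
  | baaaabc => aaaabc
  | cbccacaccccb

aac->a; baa->aa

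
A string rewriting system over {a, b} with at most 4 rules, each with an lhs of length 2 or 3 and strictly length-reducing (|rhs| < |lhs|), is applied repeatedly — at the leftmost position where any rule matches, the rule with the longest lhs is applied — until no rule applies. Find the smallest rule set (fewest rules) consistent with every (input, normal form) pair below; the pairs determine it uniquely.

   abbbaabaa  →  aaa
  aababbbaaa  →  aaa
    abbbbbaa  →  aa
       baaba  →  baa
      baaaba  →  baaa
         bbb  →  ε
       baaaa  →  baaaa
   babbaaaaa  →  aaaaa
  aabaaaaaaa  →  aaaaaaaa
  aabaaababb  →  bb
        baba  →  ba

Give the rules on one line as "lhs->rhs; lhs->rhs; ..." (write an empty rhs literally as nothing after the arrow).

  | abbbaabaa => bbbaabaa => abaabaa => aabaa => aaa
  | aababbbaaa => aabbbaaa => abbbaaa => bbbaaa => abaaa => aaa
  | abbbbbaa => bbbbbaa => abbbaa => bbbaa => abaa => aa
  | baaba => baa

ab->; abb->bb; bbb->ab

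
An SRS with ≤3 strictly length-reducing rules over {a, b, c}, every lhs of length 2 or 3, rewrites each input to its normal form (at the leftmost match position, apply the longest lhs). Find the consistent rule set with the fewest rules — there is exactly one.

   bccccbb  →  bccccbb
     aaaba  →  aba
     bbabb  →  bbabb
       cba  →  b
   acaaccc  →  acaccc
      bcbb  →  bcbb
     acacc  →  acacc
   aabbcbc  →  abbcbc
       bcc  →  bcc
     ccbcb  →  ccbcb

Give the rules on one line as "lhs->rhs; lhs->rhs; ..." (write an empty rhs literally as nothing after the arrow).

aa->a; cba->b

  | bccccbb
  | aaaba => aaba => aba
  | bbabb
  | cba => b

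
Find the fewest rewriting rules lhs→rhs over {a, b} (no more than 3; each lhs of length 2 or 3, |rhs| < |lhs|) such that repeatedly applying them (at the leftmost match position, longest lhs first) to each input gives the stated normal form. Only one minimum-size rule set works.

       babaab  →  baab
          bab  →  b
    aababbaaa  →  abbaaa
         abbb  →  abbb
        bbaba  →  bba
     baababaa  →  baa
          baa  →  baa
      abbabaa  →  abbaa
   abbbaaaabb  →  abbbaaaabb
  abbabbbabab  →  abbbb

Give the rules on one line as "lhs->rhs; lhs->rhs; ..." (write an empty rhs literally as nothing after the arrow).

  | babaab => baab
  | bab => b
  | aababbaaa => abbaaa
  | abbb

aba->; bab->b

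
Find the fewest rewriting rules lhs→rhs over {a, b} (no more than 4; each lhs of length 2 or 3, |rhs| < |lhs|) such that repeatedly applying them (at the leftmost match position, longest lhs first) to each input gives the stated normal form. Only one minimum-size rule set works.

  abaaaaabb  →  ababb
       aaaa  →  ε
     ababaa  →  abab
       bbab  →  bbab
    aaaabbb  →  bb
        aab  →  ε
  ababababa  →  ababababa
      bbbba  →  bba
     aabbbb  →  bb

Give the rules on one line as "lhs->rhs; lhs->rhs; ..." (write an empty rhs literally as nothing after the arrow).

  | abaaaaabb => abaaabb => ababb
  | aaaa => aa => ε
  | ababaa => abab
  | bbab

aa->; aab->; bbb->bb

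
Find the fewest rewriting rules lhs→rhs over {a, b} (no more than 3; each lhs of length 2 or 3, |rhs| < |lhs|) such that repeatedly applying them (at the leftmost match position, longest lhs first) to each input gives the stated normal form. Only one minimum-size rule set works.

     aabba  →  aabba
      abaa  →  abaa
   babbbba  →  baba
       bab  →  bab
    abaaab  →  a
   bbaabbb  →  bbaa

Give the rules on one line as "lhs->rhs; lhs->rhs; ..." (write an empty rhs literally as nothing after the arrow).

aaa->b; bbb->

  | aabba
  | abaa
  | babbbba => baba
  | bab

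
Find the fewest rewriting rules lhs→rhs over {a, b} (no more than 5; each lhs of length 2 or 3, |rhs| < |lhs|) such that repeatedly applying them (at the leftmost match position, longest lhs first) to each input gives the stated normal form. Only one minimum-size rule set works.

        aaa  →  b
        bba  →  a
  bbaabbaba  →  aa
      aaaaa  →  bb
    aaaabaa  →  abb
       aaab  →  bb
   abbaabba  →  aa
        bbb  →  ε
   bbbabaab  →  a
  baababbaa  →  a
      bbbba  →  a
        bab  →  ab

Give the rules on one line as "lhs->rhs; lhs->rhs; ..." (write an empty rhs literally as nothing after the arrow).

  | aaa => b
  | bba => ba => a
  | bbaabbaba => bbbbbaba => bbaba => baba => aba => aa
  | aaaaa => baa => bb

aaa->b; ba->a; baa->bb; bbb->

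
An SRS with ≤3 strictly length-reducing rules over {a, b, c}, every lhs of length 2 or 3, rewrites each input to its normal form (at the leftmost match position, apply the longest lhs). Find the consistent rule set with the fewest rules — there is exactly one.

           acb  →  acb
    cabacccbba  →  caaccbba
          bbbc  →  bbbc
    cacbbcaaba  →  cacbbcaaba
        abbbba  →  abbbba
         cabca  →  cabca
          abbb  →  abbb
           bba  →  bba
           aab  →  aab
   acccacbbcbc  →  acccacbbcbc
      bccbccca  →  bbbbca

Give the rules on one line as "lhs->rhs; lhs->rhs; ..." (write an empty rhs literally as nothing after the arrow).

bac->a; bcc->bb

  | acb
  | cabacccbba => caaccbba
  | bbbc
  | cacbbcaaba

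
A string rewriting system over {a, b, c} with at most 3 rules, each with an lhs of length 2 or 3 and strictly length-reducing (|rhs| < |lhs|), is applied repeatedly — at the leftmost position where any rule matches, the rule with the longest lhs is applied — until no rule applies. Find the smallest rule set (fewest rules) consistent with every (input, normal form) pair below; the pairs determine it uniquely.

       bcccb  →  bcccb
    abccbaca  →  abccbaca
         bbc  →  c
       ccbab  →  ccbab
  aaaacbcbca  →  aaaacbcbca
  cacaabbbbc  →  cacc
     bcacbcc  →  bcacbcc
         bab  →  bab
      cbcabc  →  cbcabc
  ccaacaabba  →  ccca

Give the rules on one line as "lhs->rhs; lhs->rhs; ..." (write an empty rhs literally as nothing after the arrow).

  | bcccb
  | abccbaca
  | bbc => c
  | ccbab

bb->; caa->c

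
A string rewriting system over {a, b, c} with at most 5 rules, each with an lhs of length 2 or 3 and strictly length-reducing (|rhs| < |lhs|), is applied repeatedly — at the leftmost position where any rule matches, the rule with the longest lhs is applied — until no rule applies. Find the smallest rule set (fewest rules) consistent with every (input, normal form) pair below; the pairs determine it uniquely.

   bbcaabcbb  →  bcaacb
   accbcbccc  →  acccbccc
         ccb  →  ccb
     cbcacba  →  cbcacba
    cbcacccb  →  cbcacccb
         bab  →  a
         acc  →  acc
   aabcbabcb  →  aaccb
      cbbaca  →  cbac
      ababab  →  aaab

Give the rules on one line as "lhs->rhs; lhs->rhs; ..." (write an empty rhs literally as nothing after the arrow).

aca->ac; bab->a; bb->b; bcb->cb

  | bbcaabcbb => bcaabcbb => bcaacbb => bcaacb
  | accbcbccc => acccbccc
  | ccb
  | cbcacba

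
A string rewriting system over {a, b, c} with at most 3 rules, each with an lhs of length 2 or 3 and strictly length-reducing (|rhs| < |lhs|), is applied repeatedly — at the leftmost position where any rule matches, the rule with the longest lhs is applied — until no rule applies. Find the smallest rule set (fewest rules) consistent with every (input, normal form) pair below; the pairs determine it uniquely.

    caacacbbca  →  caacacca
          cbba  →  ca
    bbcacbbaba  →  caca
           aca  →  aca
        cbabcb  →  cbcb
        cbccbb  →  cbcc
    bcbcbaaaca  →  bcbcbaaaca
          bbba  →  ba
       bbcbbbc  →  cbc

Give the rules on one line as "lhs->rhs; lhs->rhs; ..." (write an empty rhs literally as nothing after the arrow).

ab->; bb->

  | caacacbbca => caacacca
  | cbba => ca
  | bbcacbbaba => cacbbaba => cacaba => caca
  | aca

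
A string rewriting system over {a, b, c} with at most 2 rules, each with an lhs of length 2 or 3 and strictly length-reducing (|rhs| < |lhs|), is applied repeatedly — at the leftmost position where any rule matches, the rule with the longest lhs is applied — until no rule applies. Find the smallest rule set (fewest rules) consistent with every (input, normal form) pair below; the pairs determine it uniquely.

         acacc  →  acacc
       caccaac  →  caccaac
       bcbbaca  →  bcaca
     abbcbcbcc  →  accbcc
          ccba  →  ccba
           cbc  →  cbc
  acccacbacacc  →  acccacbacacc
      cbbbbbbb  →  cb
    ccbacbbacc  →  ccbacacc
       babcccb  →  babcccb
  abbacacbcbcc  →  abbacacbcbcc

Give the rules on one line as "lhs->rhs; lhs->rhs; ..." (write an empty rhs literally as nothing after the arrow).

bbc->cb; cbb->c

  | acacc
  | caccaac
  | bcbbaca => bcaca
  | abbcbcbcc => acbbcbcc => accbcc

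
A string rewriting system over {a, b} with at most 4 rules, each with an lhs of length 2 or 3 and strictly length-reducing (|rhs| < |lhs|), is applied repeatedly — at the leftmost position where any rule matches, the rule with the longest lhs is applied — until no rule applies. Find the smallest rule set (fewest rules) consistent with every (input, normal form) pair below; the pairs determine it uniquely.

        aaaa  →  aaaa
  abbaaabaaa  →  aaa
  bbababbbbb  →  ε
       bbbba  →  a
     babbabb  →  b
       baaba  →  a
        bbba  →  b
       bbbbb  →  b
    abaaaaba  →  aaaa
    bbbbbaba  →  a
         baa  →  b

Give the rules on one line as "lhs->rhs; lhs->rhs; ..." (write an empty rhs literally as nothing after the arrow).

  | aaaa
  | abbaaabaaa => baaabaaa => baabaaa => babaaa => bbaaa => aaa
  | bbababbbbb => ababbbbb => abbbbb => bbbb => bb => ε
  | bbbba => bba => a

ab->; ba->b; bb->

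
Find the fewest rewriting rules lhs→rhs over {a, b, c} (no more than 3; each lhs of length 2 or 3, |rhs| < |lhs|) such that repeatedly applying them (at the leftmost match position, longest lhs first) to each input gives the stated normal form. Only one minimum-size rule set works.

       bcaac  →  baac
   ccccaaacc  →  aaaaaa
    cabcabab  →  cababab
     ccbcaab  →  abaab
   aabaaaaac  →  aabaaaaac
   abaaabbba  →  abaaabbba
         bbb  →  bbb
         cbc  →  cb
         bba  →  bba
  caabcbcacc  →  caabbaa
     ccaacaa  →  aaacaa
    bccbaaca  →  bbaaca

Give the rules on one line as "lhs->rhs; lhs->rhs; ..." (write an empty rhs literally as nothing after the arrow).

  | bcaac => baac
  | ccccaaacc => accaaacc => aaaaacc => aaaaaa
  | cabcabab => cababab
  | ccbcaab => abcaab => abaab

bc->b; cc->a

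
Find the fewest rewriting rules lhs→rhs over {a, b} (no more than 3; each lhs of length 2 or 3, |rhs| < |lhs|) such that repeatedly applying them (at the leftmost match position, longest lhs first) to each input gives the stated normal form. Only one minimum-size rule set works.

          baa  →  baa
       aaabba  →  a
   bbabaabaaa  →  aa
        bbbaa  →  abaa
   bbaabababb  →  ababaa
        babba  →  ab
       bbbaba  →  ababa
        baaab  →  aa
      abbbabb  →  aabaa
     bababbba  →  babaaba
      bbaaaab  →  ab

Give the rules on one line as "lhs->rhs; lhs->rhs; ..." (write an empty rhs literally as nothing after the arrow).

aaa->bb; bb->a

  | baa
  | aaabba => bbbba => abba => aaa => bb => a
  | bbabaabaaa => aabaabaaa => aabaabbb => aabaaab => aabbbb => aaabb => bbbb => abb => aa
  | bbbaa => abaa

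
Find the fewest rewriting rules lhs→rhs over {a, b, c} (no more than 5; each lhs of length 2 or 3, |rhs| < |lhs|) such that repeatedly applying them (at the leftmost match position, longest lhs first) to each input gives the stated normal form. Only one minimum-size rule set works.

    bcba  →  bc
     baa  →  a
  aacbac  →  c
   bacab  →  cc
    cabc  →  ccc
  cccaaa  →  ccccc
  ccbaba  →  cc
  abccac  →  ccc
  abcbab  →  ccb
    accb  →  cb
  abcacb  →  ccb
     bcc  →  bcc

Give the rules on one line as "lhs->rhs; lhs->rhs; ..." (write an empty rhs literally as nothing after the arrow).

  | bcba => bc
  | baa => a
  | aacbac => abac => cac => c
  | bacab => cab => cc

aaa->cc; ab->c; ac->; ba->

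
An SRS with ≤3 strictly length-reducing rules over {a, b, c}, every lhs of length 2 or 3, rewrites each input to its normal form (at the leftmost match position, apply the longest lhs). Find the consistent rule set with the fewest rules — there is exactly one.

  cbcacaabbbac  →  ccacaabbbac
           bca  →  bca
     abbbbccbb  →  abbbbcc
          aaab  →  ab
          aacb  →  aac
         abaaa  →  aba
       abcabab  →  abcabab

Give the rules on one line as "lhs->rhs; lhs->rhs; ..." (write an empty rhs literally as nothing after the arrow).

  | cbcacaabbbac => ccacaabbbac
  | bca
  | abbbbccbb => abbbbccb => abbbbcc
  | aaab => ab

aaa->a; cb->c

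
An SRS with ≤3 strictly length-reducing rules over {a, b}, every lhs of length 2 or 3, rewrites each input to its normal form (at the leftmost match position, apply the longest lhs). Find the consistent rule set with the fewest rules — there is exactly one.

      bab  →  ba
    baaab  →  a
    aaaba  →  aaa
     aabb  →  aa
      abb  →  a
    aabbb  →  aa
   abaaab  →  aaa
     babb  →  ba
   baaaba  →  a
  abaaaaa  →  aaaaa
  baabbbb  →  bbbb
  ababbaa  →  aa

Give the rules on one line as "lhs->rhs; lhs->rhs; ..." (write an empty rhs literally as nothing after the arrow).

ab->a; aba->a; baa->

  | bab => ba
  | baaab => ab => a
  | aaaba => aaa
  | aabb => aab => aa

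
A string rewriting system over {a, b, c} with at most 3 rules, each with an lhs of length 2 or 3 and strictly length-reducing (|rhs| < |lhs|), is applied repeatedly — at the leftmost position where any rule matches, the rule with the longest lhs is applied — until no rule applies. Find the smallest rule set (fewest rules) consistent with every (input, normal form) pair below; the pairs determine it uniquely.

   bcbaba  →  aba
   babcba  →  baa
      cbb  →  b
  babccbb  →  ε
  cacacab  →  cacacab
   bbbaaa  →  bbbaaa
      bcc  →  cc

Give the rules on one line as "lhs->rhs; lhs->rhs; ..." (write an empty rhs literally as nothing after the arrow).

  | bcbaba => cbaba => aba
  | babcba => bacba => baa
  | cbb => b
  | babccbb => baccbb => bccbb => ccbb => cb => ε

acc->cc; bc->c; cb->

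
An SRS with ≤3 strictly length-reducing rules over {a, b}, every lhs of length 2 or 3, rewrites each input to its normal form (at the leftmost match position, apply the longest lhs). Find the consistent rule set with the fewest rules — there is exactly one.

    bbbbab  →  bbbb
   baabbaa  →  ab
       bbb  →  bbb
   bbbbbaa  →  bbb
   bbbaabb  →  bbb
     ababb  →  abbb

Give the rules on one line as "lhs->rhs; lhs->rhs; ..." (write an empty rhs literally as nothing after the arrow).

  | bbbbab => bbbb
  | baabbaa => abbaa => aba => ab
  | bbb
  | bbbbbaa => bbbba => bbb

aba->ab; ba->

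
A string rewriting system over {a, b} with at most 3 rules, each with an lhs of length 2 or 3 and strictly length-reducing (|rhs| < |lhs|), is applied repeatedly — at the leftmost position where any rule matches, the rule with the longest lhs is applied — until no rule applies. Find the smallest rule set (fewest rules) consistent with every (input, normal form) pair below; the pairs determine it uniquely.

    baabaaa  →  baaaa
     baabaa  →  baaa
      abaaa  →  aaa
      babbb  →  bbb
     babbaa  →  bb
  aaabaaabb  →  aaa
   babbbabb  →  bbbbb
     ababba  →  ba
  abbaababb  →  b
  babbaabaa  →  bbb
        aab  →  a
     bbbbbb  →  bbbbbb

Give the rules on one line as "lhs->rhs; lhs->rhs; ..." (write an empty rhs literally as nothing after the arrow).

  | baabaaa => baaaa
  | baabaa => baaa
  | abaaa => aaa
  | babbb => bbb

ab->; bba->bb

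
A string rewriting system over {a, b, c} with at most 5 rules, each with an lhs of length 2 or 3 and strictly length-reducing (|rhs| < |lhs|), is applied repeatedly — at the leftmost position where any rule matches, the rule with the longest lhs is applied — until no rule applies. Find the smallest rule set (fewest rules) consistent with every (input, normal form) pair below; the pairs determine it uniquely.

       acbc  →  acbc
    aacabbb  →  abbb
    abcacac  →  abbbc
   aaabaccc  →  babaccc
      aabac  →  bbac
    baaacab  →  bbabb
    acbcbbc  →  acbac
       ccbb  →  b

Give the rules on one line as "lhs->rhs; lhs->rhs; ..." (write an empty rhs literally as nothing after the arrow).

  | acbc
  | aacabbb => abbb
  | abcacac => abbcac => abbbc
  | aaabaccc => babaccc

aa->b; aac->; ca->b; cbb->a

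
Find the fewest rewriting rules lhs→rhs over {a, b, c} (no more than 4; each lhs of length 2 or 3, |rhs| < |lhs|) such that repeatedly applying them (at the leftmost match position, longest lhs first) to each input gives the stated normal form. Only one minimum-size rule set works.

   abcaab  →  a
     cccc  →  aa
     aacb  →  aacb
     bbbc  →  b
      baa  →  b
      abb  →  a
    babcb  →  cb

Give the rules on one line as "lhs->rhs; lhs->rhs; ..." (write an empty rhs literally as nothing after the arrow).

  | abcaab => abaab => abab => abb => a
  | cccc => acc => aa
  | aacb
  | bbbc => bc => b

ba->b; bb->; bc->b; cc->a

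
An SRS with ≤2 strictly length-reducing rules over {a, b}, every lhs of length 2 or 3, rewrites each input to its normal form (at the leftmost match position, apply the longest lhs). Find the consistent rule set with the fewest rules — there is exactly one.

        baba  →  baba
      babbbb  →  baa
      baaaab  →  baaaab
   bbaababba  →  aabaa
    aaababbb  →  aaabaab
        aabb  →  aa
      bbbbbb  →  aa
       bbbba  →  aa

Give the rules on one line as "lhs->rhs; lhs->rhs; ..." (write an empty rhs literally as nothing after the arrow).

bb->; bbb->ab

  | baba
  | babbbb => baabb => baa
  | baaaab
  | bbaababba => aababba => aabaa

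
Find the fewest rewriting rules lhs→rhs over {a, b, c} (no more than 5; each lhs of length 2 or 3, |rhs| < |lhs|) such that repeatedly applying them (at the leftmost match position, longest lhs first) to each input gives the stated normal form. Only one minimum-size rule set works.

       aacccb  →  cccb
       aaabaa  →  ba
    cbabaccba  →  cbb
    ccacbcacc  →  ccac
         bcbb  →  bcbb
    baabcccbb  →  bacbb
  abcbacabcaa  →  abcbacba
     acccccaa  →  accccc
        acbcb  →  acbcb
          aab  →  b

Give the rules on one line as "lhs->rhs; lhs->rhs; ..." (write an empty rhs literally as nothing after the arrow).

  | aacccb => cccb
  | aaabaa => abaa => ba
  | cbabaccba => cbbccba => cbaba => cbb
  | ccacbcacc => ccacabcc => ccacaa => ccac

aa->; aba->b; bca->ab; bcc->a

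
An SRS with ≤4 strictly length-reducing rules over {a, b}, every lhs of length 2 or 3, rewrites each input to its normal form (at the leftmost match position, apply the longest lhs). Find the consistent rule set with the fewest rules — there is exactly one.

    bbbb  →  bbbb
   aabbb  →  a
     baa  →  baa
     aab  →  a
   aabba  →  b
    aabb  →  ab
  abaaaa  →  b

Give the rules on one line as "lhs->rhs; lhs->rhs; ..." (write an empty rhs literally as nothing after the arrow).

  | bbbb
  | aabbb => abb => a
  | baa
  | aab => a

aaa->; aab->a; aba->b; abb->a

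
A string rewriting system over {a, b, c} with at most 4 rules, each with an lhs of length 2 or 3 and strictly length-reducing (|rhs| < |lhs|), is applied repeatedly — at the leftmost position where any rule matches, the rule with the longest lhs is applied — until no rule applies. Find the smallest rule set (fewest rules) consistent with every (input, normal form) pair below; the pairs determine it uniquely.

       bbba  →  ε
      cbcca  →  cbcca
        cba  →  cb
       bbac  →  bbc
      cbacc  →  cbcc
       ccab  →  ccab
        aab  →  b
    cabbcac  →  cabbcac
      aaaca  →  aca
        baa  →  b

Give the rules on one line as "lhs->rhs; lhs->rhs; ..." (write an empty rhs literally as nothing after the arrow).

  | bbba => aa => ε
  | cbcca
  | cba => cb
  | bbac => bbc

aa->; ba->b; bbb->a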